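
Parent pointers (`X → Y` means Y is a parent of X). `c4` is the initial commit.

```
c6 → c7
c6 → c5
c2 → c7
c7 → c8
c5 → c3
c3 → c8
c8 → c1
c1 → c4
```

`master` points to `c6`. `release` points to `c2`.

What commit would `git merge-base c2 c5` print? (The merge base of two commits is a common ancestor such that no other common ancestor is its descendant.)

Ancestors of c2: {c1, c2, c4, c7, c8}.
Ancestors of c5: {c1, c3, c4, c5, c8}.
Common ancestors: {c1, c4, c8}.
Among these, c8 is not an ancestor of any other common ancestor — it is the merge base.

c8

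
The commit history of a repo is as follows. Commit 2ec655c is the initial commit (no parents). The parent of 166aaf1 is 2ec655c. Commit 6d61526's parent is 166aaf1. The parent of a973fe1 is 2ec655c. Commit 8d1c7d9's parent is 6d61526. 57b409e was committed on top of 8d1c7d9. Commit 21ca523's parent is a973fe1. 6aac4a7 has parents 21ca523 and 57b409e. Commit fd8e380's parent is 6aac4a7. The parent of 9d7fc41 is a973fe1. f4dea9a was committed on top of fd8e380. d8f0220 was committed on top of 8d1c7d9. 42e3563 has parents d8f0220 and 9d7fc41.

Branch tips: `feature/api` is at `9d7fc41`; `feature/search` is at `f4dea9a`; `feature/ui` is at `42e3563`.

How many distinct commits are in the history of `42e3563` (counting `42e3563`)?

8

Walking parent pointers from 42e3563: reachable set = {166aaf1, 2ec655c, 42e3563, 6d61526, 8d1c7d9, 9d7fc41, a973fe1, d8f0220}.
That is 8 commits.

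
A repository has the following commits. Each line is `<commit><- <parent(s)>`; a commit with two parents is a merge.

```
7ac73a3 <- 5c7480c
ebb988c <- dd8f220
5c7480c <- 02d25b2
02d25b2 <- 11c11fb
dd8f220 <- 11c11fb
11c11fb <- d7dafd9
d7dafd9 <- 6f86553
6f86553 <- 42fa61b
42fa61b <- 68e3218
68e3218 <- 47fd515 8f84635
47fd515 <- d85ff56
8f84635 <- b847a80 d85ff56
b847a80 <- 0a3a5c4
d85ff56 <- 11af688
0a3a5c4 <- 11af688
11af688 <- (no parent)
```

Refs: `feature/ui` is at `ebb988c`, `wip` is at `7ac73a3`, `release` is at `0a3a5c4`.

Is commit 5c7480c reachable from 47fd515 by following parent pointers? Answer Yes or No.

Ancestors of 47fd515: {11af688, 47fd515, d85ff56}.
5c7480c is not in that set, so it is not an ancestor of 47fd515.

No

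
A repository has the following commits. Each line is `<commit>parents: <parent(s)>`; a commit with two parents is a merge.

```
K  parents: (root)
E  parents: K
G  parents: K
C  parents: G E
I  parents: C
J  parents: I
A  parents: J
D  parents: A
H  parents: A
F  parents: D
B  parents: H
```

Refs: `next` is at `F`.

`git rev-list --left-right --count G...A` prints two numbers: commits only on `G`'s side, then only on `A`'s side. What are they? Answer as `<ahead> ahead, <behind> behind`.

0 ahead, 5 behind

Reachable from G: {G, K}.
Reachable from A: {A, C, E, G, I, J, K}.
Only in G's history (ahead): {} — 0.
Only in A's history (behind): {A, C, E, I, J} — 5.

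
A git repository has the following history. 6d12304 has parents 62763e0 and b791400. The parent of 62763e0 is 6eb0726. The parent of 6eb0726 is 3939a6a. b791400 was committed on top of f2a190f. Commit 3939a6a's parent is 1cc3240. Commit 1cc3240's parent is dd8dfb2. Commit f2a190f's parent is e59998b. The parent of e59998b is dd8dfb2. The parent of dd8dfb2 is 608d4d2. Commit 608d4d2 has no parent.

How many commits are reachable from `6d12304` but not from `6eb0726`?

5

Reachable from 6d12304: {1cc3240, 3939a6a, 608d4d2, 62763e0, 6d12304, 6eb0726, b791400, dd8dfb2, e59998b, f2a190f}.
Reachable from 6eb0726: {1cc3240, 3939a6a, 608d4d2, 6eb0726, dd8dfb2}.
In 6d12304's history but not 6eb0726's: {62763e0, 6d12304, b791400, e59998b, f2a190f} — 5 commits.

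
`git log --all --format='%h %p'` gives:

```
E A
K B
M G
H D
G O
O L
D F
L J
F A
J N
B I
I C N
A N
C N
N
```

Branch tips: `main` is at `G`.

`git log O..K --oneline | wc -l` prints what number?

4

Reachable from K: {B, C, I, K, N}.
Reachable from O: {J, L, N, O}.
In K's history but not O's: {B, C, I, K} — 4 commits.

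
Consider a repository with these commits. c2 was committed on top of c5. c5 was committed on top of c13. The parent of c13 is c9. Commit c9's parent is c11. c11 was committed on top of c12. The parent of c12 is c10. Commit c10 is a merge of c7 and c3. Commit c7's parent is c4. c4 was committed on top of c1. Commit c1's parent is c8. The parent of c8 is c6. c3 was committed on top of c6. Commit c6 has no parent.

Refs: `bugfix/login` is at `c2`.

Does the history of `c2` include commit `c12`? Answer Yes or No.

Yes

Ancestors of c2 (commits reachable by following parents): {c1, c10, c11, c12, c13, c2, c3, c4, c5, c6, c7, c8, c9}.
c12 is in that set, so it is an ancestor of c2.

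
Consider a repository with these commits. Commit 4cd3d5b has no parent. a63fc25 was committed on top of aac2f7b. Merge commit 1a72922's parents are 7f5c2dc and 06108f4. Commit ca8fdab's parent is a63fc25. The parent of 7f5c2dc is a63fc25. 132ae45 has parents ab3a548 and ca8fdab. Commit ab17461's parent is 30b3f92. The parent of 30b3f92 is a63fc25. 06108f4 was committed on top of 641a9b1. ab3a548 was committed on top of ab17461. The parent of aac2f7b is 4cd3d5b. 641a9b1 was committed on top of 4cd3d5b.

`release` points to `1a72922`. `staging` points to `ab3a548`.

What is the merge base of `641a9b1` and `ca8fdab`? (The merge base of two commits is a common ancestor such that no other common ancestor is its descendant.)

4cd3d5b

Ancestors of 641a9b1: {4cd3d5b, 641a9b1}.
Ancestors of ca8fdab: {4cd3d5b, a63fc25, aac2f7b, ca8fdab}.
Common ancestors: {4cd3d5b}.
The only common ancestor is 4cd3d5b, so it is the merge base.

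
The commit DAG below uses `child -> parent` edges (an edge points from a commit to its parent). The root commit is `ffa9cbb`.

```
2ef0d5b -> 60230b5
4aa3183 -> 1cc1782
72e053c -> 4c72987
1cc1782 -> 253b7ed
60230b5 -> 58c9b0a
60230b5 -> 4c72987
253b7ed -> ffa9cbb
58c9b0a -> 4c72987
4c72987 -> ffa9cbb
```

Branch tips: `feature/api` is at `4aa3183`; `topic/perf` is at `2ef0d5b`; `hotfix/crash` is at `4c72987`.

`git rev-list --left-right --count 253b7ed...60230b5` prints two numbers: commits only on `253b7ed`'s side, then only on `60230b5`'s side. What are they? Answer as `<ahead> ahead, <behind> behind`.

Reachable from 253b7ed: {253b7ed, ffa9cbb}.
Reachable from 60230b5: {4c72987, 58c9b0a, 60230b5, ffa9cbb}.
Only in 253b7ed's history (ahead): {253b7ed} — 1.
Only in 60230b5's history (behind): {4c72987, 58c9b0a, 60230b5} — 3.

1 ahead, 3 behind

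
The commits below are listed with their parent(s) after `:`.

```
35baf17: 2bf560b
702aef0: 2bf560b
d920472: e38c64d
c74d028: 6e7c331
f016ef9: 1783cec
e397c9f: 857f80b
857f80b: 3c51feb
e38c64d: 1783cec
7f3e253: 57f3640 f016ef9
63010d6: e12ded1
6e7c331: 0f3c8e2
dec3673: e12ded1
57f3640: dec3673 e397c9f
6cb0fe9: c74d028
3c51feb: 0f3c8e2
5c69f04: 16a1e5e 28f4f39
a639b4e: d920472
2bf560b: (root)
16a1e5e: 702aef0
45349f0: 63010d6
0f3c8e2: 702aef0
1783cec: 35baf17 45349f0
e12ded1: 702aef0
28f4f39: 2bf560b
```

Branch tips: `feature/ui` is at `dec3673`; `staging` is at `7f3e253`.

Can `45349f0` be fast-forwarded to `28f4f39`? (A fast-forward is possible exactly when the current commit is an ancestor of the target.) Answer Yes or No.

A fast-forward from 45349f0 to 28f4f39 is possible iff 45349f0 is an ancestor of 28f4f39.
Ancestors of 28f4f39: {28f4f39, 2bf560b}.
45349f0 is not among them, so fast-forward is not possible.

No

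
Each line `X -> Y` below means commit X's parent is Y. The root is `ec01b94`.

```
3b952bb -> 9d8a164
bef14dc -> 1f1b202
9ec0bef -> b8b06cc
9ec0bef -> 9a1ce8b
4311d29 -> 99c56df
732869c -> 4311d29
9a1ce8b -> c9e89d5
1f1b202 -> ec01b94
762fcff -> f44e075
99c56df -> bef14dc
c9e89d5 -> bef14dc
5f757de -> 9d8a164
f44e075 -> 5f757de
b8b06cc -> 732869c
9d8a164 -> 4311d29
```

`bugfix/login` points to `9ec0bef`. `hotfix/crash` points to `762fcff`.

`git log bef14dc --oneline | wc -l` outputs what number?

Walking parent pointers from bef14dc: reachable set = {1f1b202, bef14dc, ec01b94}.
That is 3 commits.

3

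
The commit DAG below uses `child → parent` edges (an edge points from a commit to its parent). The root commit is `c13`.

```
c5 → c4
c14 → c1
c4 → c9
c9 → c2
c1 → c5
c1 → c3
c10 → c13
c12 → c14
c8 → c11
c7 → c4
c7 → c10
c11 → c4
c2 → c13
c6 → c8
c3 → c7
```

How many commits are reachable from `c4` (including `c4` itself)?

Walking parent pointers from c4: reachable set = {c13, c2, c4, c9}.
That is 4 commits.

4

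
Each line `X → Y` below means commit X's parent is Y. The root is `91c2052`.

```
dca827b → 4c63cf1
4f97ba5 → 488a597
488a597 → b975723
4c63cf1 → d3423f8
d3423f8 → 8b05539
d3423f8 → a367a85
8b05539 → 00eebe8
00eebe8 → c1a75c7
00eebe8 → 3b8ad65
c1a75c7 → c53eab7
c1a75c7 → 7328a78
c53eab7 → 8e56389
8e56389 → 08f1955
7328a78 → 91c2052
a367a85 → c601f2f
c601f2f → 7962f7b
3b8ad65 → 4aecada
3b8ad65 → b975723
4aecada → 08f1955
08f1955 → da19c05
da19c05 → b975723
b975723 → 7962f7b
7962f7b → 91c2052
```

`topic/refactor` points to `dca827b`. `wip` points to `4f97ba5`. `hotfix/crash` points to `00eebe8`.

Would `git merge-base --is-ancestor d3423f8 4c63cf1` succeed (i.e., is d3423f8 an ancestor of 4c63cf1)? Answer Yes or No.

Yes

Ancestors of 4c63cf1 (commits reachable by following parents): {00eebe8, 08f1955, 3b8ad65, 4aecada, 4c63cf1, 7328a78, 7962f7b, 8b05539, 8e56389, 91c2052, a367a85, b975723, c1a75c7, c53eab7, c601f2f, d3423f8, da19c05}.
d3423f8 is in that set, so it is an ancestor of 4c63cf1.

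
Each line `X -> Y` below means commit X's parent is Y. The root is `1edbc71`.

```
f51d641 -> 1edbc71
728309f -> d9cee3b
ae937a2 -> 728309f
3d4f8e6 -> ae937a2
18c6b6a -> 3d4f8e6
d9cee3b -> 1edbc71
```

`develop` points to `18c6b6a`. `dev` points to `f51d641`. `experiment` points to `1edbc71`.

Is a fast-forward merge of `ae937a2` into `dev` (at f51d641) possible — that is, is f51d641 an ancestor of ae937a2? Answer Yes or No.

A fast-forward from f51d641 to ae937a2 is possible iff f51d641 is an ancestor of ae937a2.
Ancestors of ae937a2: {1edbc71, 728309f, ae937a2, d9cee3b}.
f51d641 is not among them, so fast-forward is not possible.

No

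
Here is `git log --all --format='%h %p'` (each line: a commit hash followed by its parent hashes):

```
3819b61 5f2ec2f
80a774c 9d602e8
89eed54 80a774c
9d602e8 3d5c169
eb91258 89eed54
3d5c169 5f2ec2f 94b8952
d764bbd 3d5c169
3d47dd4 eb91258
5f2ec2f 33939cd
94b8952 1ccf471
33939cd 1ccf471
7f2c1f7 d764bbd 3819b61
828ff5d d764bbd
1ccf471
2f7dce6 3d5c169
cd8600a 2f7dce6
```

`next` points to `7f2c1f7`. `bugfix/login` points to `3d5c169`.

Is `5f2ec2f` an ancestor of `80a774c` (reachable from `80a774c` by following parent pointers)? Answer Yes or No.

Yes

Ancestors of 80a774c (commits reachable by following parents): {1ccf471, 33939cd, 3d5c169, 5f2ec2f, 80a774c, 94b8952, 9d602e8}.
5f2ec2f is in that set, so it is an ancestor of 80a774c.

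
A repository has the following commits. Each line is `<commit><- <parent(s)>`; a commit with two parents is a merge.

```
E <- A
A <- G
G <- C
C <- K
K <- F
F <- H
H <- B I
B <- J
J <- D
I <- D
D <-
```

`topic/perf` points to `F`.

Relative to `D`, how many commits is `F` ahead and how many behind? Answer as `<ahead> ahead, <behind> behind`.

5 ahead, 0 behind

Reachable from F: {B, D, F, H, I, J}.
Reachable from D: {D}.
Only in F's history (ahead): {B, F, H, I, J} — 5.
Only in D's history (behind): {} — 0.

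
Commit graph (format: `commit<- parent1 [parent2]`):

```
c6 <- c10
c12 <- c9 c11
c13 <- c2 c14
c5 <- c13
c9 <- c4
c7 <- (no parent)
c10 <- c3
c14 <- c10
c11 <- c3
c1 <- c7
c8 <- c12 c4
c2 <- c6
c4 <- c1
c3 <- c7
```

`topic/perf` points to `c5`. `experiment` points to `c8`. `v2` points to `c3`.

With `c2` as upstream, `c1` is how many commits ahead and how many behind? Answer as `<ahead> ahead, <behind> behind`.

Reachable from c1: {c1, c7}.
Reachable from c2: {c10, c2, c3, c6, c7}.
Only in c1's history (ahead): {c1} — 1.
Only in c2's history (behind): {c10, c2, c3, c6} — 4.

1 ahead, 4 behind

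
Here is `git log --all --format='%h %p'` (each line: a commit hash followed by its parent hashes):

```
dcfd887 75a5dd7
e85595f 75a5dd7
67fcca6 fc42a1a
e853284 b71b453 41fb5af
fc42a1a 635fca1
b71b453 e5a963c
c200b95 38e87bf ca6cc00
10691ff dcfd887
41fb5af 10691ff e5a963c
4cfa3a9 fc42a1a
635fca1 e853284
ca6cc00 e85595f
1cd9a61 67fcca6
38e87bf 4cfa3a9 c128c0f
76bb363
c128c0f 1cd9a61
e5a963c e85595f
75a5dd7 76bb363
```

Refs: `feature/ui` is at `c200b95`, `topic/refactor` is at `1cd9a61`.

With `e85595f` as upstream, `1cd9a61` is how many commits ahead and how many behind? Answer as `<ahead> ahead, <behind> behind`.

10 ahead, 0 behind

Reachable from 1cd9a61: {10691ff, 1cd9a61, 41fb5af, 635fca1, 67fcca6, 75a5dd7, 76bb363, b71b453, dcfd887, e5a963c, e853284, e85595f, fc42a1a}.
Reachable from e85595f: {75a5dd7, 76bb363, e85595f}.
Only in 1cd9a61's history (ahead): {10691ff, 1cd9a61, 41fb5af, 635fca1, 67fcca6, b71b453, dcfd887, e5a963c, e853284, fc42a1a} — 10.
Only in e85595f's history (behind): {} — 0.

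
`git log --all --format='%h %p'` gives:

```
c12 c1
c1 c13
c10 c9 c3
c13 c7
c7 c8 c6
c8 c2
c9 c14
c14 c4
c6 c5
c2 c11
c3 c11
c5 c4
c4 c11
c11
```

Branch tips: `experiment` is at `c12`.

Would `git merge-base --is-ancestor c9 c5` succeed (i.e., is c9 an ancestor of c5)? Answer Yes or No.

Ancestors of c5: {c11, c4, c5}.
c9 is not in that set, so it is not an ancestor of c5.

No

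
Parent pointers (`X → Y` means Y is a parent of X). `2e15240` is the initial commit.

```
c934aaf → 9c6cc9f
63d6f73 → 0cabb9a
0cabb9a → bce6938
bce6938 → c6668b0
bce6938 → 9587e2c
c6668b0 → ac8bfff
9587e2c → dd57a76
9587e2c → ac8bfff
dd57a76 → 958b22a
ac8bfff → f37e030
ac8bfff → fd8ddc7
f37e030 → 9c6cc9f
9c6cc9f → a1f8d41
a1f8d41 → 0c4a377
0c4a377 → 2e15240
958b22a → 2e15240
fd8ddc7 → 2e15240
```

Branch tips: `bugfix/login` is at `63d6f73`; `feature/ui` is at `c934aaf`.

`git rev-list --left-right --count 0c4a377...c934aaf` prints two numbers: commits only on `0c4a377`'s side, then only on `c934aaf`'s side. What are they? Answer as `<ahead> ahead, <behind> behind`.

0 ahead, 3 behind

Reachable from 0c4a377: {0c4a377, 2e15240}.
Reachable from c934aaf: {0c4a377, 2e15240, 9c6cc9f, a1f8d41, c934aaf}.
Only in 0c4a377's history (ahead): {} — 0.
Only in c934aaf's history (behind): {9c6cc9f, a1f8d41, c934aaf} — 3.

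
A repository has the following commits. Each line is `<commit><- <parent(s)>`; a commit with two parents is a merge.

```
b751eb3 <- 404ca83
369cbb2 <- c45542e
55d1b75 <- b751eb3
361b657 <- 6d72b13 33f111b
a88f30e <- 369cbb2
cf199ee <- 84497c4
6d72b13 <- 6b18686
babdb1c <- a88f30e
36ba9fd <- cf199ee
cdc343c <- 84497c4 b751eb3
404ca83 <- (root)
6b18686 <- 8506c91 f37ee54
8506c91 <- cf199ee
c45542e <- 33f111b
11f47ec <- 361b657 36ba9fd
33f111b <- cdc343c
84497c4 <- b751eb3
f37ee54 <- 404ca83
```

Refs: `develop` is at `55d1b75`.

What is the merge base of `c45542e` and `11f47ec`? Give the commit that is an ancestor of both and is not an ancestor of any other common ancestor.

Ancestors of c45542e: {33f111b, 404ca83, 84497c4, b751eb3, c45542e, cdc343c}.
Ancestors of 11f47ec: {11f47ec, 33f111b, 361b657, 36ba9fd, 404ca83, 6b18686, 6d72b13, 84497c4, 8506c91, b751eb3, cdc343c, cf199ee, f37ee54}.
Common ancestors: {33f111b, 404ca83, 84497c4, b751eb3, cdc343c}.
Among these, 33f111b is not an ancestor of any other common ancestor — it is the merge base.

33f111b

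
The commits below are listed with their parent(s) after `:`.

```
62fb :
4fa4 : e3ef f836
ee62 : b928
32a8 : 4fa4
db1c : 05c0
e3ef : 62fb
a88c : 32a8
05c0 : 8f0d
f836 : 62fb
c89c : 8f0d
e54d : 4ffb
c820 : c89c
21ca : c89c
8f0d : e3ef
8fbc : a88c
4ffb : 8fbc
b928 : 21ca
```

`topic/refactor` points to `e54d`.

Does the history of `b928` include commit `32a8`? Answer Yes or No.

No

Ancestors of b928: {21ca, 62fb, 8f0d, b928, c89c, e3ef}.
32a8 is not in that set, so it is not an ancestor of b928.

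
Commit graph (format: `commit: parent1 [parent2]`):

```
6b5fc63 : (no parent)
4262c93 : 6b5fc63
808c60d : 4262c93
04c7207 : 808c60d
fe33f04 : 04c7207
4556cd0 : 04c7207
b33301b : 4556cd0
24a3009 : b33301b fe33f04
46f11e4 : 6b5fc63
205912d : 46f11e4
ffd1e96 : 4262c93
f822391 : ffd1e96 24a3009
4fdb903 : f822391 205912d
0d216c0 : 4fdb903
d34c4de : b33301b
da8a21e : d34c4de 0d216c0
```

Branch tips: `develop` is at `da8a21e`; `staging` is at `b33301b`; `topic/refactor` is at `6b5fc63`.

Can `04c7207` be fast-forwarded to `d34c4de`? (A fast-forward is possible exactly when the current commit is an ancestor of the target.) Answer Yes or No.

A fast-forward from 04c7207 to d34c4de is possible iff 04c7207 is an ancestor of d34c4de.
Ancestors of d34c4de: {04c7207, 4262c93, 4556cd0, 6b5fc63, 808c60d, b33301b, d34c4de}.
04c7207 is among them, so fast-forward is possible.

Yes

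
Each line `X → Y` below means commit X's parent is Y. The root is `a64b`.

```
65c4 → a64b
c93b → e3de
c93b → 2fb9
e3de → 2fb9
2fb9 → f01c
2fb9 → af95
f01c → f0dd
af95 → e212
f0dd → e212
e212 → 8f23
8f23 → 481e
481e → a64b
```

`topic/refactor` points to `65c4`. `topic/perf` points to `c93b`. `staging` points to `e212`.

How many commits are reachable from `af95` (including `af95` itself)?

Walking parent pointers from af95: reachable set = {481e, 8f23, a64b, af95, e212}.
That is 5 commits.

5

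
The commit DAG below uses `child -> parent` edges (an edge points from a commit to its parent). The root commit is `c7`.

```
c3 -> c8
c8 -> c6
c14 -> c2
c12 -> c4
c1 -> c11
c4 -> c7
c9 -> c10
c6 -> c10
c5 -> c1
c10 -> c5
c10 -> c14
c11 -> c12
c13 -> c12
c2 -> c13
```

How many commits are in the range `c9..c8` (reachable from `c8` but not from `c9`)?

Reachable from c8: {c1, c10, c11, c12, c13, c14, c2, c4, c5, c6, c7, c8}.
Reachable from c9: {c1, c10, c11, c12, c13, c14, c2, c4, c5, c7, c9}.
In c8's history but not c9's: {c6, c8} — 2 commits.

2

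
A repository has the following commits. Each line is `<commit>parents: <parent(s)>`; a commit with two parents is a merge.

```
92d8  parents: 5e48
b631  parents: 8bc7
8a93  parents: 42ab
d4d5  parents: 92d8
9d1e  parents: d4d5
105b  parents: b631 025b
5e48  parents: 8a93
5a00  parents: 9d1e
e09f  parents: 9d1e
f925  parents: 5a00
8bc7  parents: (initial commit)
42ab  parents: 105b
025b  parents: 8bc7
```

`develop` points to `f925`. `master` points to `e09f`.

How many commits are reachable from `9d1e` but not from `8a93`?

Reachable from 9d1e: {025b, 105b, 42ab, 5e48, 8a93, 8bc7, 92d8, 9d1e, b631, d4d5}.
Reachable from 8a93: {025b, 105b, 42ab, 8a93, 8bc7, b631}.
In 9d1e's history but not 8a93's: {5e48, 92d8, 9d1e, d4d5} — 4 commits.

4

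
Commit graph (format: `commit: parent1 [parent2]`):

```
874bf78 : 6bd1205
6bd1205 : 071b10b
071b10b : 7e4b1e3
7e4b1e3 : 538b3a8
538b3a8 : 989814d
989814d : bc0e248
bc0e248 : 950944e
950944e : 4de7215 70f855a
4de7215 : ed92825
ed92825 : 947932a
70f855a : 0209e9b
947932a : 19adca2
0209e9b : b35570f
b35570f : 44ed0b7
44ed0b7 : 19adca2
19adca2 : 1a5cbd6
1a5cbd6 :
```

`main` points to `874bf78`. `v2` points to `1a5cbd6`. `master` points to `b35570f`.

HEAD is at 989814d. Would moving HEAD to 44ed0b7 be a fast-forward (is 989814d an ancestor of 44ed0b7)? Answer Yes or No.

A fast-forward from 989814d to 44ed0b7 is possible iff 989814d is an ancestor of 44ed0b7.
Ancestors of 44ed0b7: {19adca2, 1a5cbd6, 44ed0b7}.
989814d is not among them, so fast-forward is not possible.

No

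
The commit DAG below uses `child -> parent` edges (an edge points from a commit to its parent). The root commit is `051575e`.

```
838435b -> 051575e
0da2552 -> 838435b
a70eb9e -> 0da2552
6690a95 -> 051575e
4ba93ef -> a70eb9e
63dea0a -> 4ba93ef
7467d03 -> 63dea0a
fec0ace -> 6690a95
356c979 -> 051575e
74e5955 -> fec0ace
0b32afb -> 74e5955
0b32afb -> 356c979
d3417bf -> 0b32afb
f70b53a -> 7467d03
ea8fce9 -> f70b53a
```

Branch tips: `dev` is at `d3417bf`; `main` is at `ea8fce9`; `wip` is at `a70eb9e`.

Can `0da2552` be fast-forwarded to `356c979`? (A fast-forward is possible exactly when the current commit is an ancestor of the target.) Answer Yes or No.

No

A fast-forward from 0da2552 to 356c979 is possible iff 0da2552 is an ancestor of 356c979.
Ancestors of 356c979: {051575e, 356c979}.
0da2552 is not among them, so fast-forward is not possible.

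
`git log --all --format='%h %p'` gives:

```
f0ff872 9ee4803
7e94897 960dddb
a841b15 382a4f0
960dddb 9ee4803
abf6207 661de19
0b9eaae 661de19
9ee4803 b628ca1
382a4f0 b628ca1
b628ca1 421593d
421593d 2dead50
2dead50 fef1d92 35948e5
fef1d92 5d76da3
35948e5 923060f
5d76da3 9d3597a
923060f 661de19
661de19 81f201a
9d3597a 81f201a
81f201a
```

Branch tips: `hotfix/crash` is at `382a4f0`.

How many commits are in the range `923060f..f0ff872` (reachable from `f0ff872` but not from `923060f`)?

Reachable from f0ff872: {2dead50, 35948e5, 421593d, 5d76da3, 661de19, 81f201a, 923060f, 9d3597a, 9ee4803, b628ca1, f0ff872, fef1d92}.
Reachable from 923060f: {661de19, 81f201a, 923060f}.
In f0ff872's history but not 923060f's: {2dead50, 35948e5, 421593d, 5d76da3, 9d3597a, 9ee4803, b628ca1, f0ff872, fef1d92} — 9 commits.

9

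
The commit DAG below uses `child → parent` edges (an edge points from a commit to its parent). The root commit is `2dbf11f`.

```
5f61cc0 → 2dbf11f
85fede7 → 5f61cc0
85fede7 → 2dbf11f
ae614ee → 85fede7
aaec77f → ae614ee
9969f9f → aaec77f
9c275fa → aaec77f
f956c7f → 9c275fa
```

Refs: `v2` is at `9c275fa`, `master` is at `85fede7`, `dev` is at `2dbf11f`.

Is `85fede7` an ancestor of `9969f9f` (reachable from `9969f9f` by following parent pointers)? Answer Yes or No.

Ancestors of 9969f9f (commits reachable by following parents): {2dbf11f, 5f61cc0, 85fede7, 9969f9f, aaec77f, ae614ee}.
85fede7 is in that set, so it is an ancestor of 9969f9f.

Yes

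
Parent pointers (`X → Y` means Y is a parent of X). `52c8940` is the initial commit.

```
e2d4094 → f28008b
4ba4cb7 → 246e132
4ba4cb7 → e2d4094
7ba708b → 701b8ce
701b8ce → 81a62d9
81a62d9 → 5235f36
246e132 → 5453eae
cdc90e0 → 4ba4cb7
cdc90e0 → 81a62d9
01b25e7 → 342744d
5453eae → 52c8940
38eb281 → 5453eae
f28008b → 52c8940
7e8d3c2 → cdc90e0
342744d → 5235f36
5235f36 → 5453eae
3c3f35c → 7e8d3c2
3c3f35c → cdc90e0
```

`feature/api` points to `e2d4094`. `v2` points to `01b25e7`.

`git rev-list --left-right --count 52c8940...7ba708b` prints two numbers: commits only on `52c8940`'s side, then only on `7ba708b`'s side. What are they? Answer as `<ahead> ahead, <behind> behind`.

Reachable from 52c8940: {52c8940}.
Reachable from 7ba708b: {5235f36, 52c8940, 5453eae, 701b8ce, 7ba708b, 81a62d9}.
Only in 52c8940's history (ahead): {} — 0.
Only in 7ba708b's history (behind): {5235f36, 5453eae, 701b8ce, 7ba708b, 81a62d9} — 5.

0 ahead, 5 behind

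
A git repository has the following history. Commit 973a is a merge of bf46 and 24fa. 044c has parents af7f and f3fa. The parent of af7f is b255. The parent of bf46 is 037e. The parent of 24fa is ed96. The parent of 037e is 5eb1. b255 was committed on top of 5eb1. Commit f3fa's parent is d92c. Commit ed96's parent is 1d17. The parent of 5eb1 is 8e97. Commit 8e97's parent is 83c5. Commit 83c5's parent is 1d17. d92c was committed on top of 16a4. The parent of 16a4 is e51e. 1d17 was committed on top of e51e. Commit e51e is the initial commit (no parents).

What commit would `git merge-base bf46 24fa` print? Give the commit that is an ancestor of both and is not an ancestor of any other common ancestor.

Ancestors of bf46: {037e, 1d17, 5eb1, 83c5, 8e97, bf46, e51e}.
Ancestors of 24fa: {1d17, 24fa, e51e, ed96}.
Common ancestors: {1d17, e51e}.
Among these, 1d17 is not an ancestor of any other common ancestor — it is the merge base.

1d17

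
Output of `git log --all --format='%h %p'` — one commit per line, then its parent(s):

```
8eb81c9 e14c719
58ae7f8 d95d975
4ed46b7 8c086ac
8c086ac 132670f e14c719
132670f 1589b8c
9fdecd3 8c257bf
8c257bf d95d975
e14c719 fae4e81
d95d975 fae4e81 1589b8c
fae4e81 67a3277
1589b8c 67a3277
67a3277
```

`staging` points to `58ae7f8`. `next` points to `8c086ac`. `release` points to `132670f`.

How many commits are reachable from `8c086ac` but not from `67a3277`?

Reachable from 8c086ac: {132670f, 1589b8c, 67a3277, 8c086ac, e14c719, fae4e81}.
Reachable from 67a3277: {67a3277}.
In 8c086ac's history but not 67a3277's: {132670f, 1589b8c, 8c086ac, e14c719, fae4e81} — 5 commits.

5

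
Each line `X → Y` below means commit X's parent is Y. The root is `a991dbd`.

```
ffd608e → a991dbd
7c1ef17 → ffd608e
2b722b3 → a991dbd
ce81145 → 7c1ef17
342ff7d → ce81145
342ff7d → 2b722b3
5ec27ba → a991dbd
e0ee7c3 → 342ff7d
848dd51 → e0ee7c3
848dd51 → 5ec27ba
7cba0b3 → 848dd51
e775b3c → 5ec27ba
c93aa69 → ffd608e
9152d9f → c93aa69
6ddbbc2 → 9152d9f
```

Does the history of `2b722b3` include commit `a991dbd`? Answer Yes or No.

Ancestors of 2b722b3 (commits reachable by following parents): {2b722b3, a991dbd}.
a991dbd is in that set, so it is an ancestor of 2b722b3.

Yes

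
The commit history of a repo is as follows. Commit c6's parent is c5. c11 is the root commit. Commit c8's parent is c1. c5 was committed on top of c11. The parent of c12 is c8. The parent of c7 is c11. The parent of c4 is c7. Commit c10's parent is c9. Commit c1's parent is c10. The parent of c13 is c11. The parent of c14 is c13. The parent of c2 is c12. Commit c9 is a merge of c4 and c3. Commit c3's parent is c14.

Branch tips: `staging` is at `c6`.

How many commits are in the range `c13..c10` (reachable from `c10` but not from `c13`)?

6

Reachable from c10: {c10, c11, c13, c14, c3, c4, c7, c9}.
Reachable from c13: {c11, c13}.
In c10's history but not c13's: {c10, c14, c3, c4, c7, c9} — 6 commits.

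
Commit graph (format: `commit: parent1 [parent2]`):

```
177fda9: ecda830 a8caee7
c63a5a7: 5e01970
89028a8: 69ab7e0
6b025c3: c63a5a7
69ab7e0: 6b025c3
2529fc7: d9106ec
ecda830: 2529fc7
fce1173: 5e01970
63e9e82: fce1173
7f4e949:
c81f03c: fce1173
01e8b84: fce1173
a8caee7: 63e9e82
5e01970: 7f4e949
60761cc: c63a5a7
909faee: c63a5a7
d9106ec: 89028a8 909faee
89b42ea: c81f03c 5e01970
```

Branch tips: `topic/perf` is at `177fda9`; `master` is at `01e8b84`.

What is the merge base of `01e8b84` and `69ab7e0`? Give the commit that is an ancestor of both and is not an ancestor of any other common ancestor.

5e01970

Ancestors of 01e8b84: {01e8b84, 5e01970, 7f4e949, fce1173}.
Ancestors of 69ab7e0: {5e01970, 69ab7e0, 6b025c3, 7f4e949, c63a5a7}.
Common ancestors: {5e01970, 7f4e949}.
Among these, 5e01970 is not an ancestor of any other common ancestor — it is the merge base.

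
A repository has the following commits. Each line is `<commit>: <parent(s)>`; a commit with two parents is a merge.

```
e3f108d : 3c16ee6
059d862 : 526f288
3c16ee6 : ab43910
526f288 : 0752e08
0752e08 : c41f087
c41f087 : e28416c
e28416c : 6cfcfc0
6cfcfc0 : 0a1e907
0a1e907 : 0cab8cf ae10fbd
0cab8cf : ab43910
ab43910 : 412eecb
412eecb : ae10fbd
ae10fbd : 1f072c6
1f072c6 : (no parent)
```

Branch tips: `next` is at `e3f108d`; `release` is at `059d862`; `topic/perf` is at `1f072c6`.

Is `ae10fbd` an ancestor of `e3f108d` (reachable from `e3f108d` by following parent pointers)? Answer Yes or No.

Ancestors of e3f108d (commits reachable by following parents): {1f072c6, 3c16ee6, 412eecb, ab43910, ae10fbd, e3f108d}.
ae10fbd is in that set, so it is an ancestor of e3f108d.

Yes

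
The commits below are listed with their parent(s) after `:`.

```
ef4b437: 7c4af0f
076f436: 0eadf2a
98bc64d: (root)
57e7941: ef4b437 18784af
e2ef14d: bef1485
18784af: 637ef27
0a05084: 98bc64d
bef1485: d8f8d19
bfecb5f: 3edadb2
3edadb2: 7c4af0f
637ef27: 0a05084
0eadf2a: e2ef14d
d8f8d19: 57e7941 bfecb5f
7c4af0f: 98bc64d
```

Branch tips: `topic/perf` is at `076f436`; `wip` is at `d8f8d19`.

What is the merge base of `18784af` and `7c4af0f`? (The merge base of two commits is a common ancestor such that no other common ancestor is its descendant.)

98bc64d

Ancestors of 18784af: {0a05084, 18784af, 637ef27, 98bc64d}.
Ancestors of 7c4af0f: {7c4af0f, 98bc64d}.
Common ancestors: {98bc64d}.
The only common ancestor is 98bc64d, so it is the merge base.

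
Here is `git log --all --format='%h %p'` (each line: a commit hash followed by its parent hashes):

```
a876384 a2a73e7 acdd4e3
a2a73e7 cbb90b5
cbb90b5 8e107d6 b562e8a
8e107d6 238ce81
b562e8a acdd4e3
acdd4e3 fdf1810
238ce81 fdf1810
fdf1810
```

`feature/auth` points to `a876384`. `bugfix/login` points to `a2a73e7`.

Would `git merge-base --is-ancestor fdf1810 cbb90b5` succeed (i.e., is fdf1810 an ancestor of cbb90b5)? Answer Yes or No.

Yes

Ancestors of cbb90b5 (commits reachable by following parents): {238ce81, 8e107d6, acdd4e3, b562e8a, cbb90b5, fdf1810}.
fdf1810 is in that set, so it is an ancestor of cbb90b5.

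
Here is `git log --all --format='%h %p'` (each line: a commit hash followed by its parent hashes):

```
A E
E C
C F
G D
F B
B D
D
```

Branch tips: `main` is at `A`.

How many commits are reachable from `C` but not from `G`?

3

Reachable from C: {B, C, D, F}.
Reachable from G: {D, G}.
In C's history but not G's: {B, C, F} — 3 commits.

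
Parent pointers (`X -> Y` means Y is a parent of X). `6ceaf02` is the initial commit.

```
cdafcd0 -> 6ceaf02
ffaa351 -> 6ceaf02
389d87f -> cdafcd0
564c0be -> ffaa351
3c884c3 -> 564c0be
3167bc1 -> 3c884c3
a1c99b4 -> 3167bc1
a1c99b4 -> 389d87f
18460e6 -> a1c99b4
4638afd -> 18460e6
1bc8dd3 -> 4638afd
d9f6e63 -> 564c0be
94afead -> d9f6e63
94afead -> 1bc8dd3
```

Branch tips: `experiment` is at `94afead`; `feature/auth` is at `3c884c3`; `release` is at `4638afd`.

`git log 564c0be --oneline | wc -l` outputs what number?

Walking parent pointers from 564c0be: reachable set = {564c0be, 6ceaf02, ffaa351}.
That is 3 commits.

3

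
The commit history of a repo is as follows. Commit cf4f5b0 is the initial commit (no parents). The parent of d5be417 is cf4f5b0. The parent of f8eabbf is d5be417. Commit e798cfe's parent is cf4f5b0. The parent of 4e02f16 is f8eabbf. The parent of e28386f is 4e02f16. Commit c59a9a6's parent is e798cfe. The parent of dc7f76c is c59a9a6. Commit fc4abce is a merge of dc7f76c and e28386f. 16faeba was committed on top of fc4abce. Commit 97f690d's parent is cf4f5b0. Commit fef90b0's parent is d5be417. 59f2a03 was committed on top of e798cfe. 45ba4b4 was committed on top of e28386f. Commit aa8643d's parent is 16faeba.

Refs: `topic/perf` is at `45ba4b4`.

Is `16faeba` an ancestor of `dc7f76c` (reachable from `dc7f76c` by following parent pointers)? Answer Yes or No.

No

Ancestors of dc7f76c: {c59a9a6, cf4f5b0, dc7f76c, e798cfe}.
16faeba is not in that set, so it is not an ancestor of dc7f76c.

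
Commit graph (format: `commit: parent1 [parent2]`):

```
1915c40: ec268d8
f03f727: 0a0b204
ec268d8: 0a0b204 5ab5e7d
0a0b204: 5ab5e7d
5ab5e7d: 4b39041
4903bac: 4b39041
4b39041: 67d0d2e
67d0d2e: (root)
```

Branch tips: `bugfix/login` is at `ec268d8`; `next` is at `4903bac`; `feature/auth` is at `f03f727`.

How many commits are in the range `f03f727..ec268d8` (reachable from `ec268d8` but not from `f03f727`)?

Reachable from ec268d8: {0a0b204, 4b39041, 5ab5e7d, 67d0d2e, ec268d8}.
Reachable from f03f727: {0a0b204, 4b39041, 5ab5e7d, 67d0d2e, f03f727}.
In ec268d8's history but not f03f727's: {ec268d8} — 1 commit.

1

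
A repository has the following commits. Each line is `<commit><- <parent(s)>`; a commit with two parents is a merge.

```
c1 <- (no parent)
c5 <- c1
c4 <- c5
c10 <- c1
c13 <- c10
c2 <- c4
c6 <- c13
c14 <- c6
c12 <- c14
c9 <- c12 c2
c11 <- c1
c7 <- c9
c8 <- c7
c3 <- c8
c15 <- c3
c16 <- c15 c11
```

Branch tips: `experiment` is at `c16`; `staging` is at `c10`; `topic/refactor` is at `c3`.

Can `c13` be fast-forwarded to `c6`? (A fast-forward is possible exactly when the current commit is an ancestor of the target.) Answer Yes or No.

Yes

A fast-forward from c13 to c6 is possible iff c13 is an ancestor of c6.
Ancestors of c6: {c1, c10, c13, c6}.
c13 is among them, so fast-forward is possible.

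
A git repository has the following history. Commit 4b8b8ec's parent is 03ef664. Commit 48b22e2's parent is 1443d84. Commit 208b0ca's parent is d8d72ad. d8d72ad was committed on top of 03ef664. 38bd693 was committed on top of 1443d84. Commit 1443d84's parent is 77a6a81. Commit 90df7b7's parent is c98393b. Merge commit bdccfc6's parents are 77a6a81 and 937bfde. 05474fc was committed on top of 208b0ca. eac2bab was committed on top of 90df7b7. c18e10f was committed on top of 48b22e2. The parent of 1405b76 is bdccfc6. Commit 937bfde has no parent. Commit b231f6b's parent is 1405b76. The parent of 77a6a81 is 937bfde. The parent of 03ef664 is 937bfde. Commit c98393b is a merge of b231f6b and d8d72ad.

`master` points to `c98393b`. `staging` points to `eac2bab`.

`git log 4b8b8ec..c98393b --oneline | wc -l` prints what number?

Reachable from c98393b: {03ef664, 1405b76, 77a6a81, 937bfde, b231f6b, bdccfc6, c98393b, d8d72ad}.
Reachable from 4b8b8ec: {03ef664, 4b8b8ec, 937bfde}.
In c98393b's history but not 4b8b8ec's: {1405b76, 77a6a81, b231f6b, bdccfc6, c98393b, d8d72ad} — 6 commits.

6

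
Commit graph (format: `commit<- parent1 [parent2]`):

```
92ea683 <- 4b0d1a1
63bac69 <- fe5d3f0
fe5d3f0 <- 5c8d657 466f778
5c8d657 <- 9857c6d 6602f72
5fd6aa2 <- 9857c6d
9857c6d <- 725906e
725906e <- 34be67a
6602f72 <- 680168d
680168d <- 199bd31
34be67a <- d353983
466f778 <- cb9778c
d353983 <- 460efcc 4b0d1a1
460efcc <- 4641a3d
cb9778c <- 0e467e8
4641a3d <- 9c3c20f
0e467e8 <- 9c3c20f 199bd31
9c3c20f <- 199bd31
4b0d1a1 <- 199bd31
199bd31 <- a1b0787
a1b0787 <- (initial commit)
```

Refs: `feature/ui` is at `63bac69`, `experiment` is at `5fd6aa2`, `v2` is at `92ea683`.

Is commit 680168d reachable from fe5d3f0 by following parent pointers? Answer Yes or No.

Ancestors of fe5d3f0 (commits reachable by following parents): {0e467e8, 199bd31, 34be67a, 460efcc, 4641a3d, 466f778, 4b0d1a1, 5c8d657, 6602f72, 680168d, 725906e, 9857c6d, 9c3c20f, a1b0787, cb9778c, d353983, fe5d3f0}.
680168d is in that set, so it is an ancestor of fe5d3f0.

Yes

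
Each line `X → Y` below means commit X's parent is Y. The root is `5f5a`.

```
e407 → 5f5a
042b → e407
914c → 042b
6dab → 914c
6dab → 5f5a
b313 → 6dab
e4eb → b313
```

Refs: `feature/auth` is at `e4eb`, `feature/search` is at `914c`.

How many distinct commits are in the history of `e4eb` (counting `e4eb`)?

7

Walking parent pointers from e4eb: reachable set = {042b, 5f5a, 6dab, 914c, b313, e407, e4eb}.
That is 7 commits.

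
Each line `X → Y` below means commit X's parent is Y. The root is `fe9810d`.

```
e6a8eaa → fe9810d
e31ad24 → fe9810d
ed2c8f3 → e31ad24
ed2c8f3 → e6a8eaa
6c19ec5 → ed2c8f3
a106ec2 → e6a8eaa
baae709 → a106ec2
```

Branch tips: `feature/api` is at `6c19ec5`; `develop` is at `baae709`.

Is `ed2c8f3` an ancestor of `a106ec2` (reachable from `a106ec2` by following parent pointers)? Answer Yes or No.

No

Ancestors of a106ec2: {a106ec2, e6a8eaa, fe9810d}.
ed2c8f3 is not in that set, so it is not an ancestor of a106ec2.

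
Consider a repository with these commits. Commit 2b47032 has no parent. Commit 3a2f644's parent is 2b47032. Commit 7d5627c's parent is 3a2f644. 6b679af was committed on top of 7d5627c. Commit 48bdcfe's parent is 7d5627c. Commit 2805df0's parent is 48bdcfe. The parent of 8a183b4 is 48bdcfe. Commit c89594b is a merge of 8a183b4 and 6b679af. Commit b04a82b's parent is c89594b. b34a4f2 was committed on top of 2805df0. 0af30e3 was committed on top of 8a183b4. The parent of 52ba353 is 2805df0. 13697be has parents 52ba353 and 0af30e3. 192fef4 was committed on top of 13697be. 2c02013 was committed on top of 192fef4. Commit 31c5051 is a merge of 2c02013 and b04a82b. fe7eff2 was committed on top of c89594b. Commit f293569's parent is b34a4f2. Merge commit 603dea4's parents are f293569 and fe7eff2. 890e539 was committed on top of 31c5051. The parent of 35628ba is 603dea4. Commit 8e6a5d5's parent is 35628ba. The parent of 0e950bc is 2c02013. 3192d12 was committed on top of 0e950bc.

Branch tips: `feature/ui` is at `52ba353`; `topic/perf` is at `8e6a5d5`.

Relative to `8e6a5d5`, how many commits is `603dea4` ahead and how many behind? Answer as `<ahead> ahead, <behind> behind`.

Reachable from 603dea4: {2805df0, 2b47032, 3a2f644, 48bdcfe, 603dea4, 6b679af, 7d5627c, 8a183b4, b34a4f2, c89594b, f293569, fe7eff2}.
Reachable from 8e6a5d5: {2805df0, 2b47032, 35628ba, 3a2f644, 48bdcfe, 603dea4, 6b679af, 7d5627c, 8a183b4, 8e6a5d5, b34a4f2, c89594b, f293569, fe7eff2}.
Only in 603dea4's history (ahead): {} — 0.
Only in 8e6a5d5's history (behind): {35628ba, 8e6a5d5} — 2.

0 ahead, 2 behind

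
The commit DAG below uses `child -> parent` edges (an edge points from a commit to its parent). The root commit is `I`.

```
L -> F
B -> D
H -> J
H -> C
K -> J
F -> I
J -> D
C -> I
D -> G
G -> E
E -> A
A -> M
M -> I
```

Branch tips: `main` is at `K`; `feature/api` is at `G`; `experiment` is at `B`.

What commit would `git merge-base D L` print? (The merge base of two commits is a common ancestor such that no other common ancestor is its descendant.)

Ancestors of D: {A, D, E, G, I, M}.
Ancestors of L: {F, I, L}.
Common ancestors: {I}.
The only common ancestor is I, so it is the merge base.

I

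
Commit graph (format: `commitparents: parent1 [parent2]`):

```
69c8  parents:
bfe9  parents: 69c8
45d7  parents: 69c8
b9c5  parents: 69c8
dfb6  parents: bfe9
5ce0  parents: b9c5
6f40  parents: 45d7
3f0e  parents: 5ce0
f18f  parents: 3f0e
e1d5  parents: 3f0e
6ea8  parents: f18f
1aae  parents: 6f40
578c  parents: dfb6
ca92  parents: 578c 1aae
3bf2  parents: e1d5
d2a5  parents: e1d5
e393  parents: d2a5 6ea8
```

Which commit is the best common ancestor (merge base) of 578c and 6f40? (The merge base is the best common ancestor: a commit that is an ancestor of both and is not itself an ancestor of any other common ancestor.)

Ancestors of 578c: {578c, 69c8, bfe9, dfb6}.
Ancestors of 6f40: {45d7, 69c8, 6f40}.
Common ancestors: {69c8}.
The only common ancestor is 69c8, so it is the merge base.

69c8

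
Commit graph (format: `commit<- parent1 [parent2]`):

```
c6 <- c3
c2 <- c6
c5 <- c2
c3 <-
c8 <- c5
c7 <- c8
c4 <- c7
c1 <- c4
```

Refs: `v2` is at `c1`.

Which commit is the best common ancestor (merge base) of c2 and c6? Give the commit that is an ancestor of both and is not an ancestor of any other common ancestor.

c6

Ancestors of c2: {c2, c3, c6}.
Ancestors of c6: {c3, c6}.
Common ancestors: {c3, c6}.
Among these, c6 is not an ancestor of any other common ancestor — it is the merge base.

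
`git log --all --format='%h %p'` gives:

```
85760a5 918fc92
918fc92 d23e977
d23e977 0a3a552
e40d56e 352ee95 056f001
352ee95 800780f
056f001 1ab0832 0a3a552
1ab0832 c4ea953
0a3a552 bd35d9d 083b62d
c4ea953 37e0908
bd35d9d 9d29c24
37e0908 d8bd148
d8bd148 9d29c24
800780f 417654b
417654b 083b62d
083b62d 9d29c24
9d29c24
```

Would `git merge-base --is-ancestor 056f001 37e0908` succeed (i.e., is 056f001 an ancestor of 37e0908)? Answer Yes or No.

No

Ancestors of 37e0908: {37e0908, 9d29c24, d8bd148}.
056f001 is not in that set, so it is not an ancestor of 37e0908.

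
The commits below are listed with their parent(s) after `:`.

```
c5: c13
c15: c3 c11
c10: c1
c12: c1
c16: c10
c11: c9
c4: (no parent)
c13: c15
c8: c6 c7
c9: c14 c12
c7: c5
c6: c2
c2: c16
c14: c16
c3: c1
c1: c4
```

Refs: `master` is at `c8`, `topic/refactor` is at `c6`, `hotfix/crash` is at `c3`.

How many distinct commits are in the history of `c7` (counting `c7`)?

13

Walking parent pointers from c7: reachable set = {c1, c10, c11, c12, c13, c14, c15, c16, c3, c4, c5, c7, c9}.
That is 13 commits.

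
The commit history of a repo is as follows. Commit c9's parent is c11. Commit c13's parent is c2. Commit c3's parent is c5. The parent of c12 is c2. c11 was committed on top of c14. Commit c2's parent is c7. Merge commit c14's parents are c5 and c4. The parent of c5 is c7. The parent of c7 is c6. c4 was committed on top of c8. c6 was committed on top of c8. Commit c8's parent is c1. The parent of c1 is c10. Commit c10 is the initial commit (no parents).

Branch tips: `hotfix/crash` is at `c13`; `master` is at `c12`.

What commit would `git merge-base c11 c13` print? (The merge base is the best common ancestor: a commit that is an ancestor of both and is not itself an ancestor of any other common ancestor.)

Ancestors of c11: {c1, c10, c11, c14, c4, c5, c6, c7, c8}.
Ancestors of c13: {c1, c10, c13, c2, c6, c7, c8}.
Common ancestors: {c1, c10, c6, c7, c8}.
Among these, c7 is not an ancestor of any other common ancestor — it is the merge base.

c7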